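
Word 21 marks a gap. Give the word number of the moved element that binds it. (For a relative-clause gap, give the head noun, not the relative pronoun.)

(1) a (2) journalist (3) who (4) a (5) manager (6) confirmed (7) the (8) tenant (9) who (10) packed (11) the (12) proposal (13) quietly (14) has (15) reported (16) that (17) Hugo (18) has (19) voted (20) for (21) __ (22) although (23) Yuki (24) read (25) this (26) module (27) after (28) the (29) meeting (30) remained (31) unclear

The gap at 21 is the prepositional object of "voted", inside a relative clause.
The relative pronoun is "who" (word 3); it is bound by the head noun immediately before it.
Its filler is the head noun "journalist", at word 2.

2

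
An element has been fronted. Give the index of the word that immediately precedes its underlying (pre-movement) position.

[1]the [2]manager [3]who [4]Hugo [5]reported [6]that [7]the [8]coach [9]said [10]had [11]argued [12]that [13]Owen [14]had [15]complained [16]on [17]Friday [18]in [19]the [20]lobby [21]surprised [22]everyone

The displaced element is "the manager" (word 2).
It is linked across 2 clause boundaries (that → Ø).
It functions as the subject of "argued", so the gap sits immediately after word 9 ("said").
Base order: Hugo reported that the coach said that the manager had argued that Owen had complained on Friday in the lobby.

9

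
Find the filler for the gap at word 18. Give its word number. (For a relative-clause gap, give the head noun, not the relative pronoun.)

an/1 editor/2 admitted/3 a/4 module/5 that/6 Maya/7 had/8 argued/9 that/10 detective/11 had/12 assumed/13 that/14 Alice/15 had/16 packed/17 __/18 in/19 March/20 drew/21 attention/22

5

The gap at 18 is the object of "packed", inside a relative clause.
The relative pronoun is "that" (word 6); it is bound by the head noun immediately before it.
Its filler is the head noun "module", at word 5.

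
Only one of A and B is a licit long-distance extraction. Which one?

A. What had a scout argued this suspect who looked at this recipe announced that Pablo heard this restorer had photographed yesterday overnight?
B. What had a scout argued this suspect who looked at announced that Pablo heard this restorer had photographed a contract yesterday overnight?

A

In B, the wh-phrase is extracted from inside a complex-NP island (relative clause) (introduced by "who"), which blocks movement.
In A, the extraction path crosses only that-complement boundaries, which are transparent.
So A is grammatical.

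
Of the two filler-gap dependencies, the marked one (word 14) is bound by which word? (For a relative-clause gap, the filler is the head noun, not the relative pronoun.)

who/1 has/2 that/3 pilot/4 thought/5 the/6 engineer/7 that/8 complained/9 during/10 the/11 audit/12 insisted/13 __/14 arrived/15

1

The marked gap is the subject of "arrived".
Its filler is the fronted wh-phrase "who", at word 1.
(The other dependency links word 7 to a gap after word 8.)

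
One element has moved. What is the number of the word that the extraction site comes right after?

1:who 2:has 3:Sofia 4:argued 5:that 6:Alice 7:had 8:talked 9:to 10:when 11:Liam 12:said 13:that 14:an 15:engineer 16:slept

9

The displaced element is "who" (word 1).
It is linked across 1 clause boundary (that).
It functions as the object of the preposition "to" of "talked", so the gap sits immediately after word 9 ("to").
Base order: Sofia has argued that Alice had talked to who when Liam said that an engineer slept.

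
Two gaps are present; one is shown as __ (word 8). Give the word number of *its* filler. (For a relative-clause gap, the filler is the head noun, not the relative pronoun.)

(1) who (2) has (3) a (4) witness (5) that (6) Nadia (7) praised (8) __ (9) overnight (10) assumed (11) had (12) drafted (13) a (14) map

The marked gap is inside the relative clause, the direct object of "praised".
Its filler is the head noun "witness" (via "that"), at word 4.
(The other dependency links word 1 to a gap after word 10.)

4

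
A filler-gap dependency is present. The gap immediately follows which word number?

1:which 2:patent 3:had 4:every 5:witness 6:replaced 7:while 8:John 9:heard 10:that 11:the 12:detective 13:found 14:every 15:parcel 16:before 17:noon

The displaced element is "which patent" (word 2).
It functions as the direct object of "replaced", so the gap sits immediately after word 6 ("replaced").
Base order: Every witness had replaced which patent while John heard that the detective found every parcel before noon.

6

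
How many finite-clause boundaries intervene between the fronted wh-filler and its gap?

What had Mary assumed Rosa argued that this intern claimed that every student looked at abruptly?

3

"what" is extracted from the PP object of "looked".
Boundaries crossed, outermost first: [Ø], [that], [that] — 3 in total.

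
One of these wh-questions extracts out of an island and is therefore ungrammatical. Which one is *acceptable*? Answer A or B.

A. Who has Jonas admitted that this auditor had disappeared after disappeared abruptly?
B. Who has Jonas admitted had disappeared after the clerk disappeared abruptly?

In A, the wh-phrase is extracted from inside an adjunct island (introduced by "after"), which blocks movement.
In B, the extraction path crosses only that-complement boundaries, which are transparent.
So B is grammatical.

B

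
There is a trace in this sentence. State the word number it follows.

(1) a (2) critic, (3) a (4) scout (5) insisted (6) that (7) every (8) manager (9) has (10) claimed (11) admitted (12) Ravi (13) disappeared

10

The displaced element is "a critic" (word 2).
It is linked across 2 clause boundaries (that → Ø).
It functions as the subject of "admitted", so the gap sits immediately after word 10 ("claimed").
Base order: A scout insisted that every manager has claimed that a critic admitted Ravi disappeared.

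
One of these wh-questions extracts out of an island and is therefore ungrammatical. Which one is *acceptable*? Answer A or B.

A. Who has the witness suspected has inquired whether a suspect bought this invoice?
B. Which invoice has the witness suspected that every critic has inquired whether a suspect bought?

In B, the wh-phrase is extracted from inside a wh-island (introduced by "whether"), which blocks movement.
In A, the extraction path crosses only that-complement boundaries, which are transparent.
So A is grammatical.

A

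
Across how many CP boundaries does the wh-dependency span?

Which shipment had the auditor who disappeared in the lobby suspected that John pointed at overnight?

1

"which shipment" is extracted from the PP object of "pointed".
Boundaries crossed, outermost first: [that] — 1 in total.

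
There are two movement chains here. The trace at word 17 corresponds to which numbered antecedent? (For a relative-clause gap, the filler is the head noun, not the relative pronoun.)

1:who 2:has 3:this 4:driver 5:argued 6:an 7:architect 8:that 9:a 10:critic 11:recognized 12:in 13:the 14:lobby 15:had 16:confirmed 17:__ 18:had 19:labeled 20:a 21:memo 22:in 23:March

1

The marked gap is the subject of "labeled".
Its filler is the fronted wh-phrase "who", at word 1.
(The other dependency links word 7 to a gap after word 11.)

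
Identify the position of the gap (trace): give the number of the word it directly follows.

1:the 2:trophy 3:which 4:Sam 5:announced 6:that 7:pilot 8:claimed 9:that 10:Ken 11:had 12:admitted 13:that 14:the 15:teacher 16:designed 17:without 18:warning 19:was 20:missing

The displaced element is "the trophy" (word 2).
It is linked across 3 clause boundaries (Ø → that → that).
It functions as the direct object of "designed", so the gap sits immediately after word 16 ("designed").
Base order: Sam announced that pilot claimed that Ken had admitted that the teacher designed the trophy without warning.

16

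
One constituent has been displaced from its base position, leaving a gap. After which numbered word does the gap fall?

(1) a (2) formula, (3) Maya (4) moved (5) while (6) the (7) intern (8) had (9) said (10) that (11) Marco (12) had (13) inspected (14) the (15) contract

4

The displaced element is "a formula" (word 2).
It functions as the direct object of "moved", so the gap sits immediately after word 4 ("moved").
Base order: Maya moved a formula while the intern had said that Marco had inspected the contract.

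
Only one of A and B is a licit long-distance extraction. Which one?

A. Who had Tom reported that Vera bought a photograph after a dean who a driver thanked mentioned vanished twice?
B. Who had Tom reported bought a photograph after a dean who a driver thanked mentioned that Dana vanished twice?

B

In A, the wh-phrase is extracted from inside an adjunct island (introduced by "after"), which blocks movement.
In B, the extraction path crosses only that-complement boundaries, which are transparent.
So B is grammatical.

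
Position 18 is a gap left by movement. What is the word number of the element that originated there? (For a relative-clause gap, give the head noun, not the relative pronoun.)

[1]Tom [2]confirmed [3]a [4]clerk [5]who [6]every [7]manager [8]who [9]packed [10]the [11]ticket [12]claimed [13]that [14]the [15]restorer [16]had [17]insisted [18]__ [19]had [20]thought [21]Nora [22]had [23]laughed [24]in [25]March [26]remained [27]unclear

4

The gap at 18 is the subject of "thought", inside a relative clause.
The relative pronoun is "who" (word 5); it is bound by the head noun immediately before it.
Its filler is the head noun "clerk", at word 4.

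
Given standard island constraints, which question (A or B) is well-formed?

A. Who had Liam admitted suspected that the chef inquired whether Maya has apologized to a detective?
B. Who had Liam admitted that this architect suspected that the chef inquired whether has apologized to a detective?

In B, the wh-phrase is extracted from inside a wh-island (introduced by "whether"), which blocks movement.
In A, the extraction path crosses only that-complement boundaries, which are transparent.
So A is grammatical.

A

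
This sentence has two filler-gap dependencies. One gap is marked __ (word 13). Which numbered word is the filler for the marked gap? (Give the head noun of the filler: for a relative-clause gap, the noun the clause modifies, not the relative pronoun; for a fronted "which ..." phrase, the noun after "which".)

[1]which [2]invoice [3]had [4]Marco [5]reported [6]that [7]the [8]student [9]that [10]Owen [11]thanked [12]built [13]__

The marked gap is the direct object of "built".
Its filler is the fronted wh-phrase "which invoice", at word 2.
(The other dependency links word 8 to a gap after word 11.)

2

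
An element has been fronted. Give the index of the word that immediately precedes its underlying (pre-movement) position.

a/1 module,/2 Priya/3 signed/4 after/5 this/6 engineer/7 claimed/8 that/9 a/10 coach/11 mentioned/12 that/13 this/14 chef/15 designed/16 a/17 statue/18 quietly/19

The displaced element is "a module" (word 2).
It functions as the direct object of "signed", so the gap sits immediately after word 4 ("signed").
Base order: Priya signed a module after this engineer claimed that a coach mentioned that this chef designed a statue quietly.

4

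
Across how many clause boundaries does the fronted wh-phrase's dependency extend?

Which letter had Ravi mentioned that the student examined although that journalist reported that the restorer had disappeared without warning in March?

"which letter" is extracted from the object of "examined".
Boundaries crossed, outermost first: [that] — 1 in total.

1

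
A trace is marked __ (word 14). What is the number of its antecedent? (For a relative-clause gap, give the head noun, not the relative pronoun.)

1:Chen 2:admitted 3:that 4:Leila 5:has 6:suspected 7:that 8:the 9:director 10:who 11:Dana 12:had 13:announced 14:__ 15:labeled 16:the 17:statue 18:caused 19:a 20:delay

9

The gap at 14 is the subject of "labeled", inside a relative clause.
The relative pronoun is "who" (word 10); it is bound by the head noun immediately before it.
Its filler is the head noun "director", at word 9.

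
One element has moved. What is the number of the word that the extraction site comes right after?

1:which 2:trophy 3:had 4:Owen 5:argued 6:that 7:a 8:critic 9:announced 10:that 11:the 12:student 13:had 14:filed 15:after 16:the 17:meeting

14

The displaced element is "which trophy" (word 2).
It is linked across 2 clause boundaries (that → that).
It functions as the direct object of "filed", so the gap sits immediately after word 14 ("filed").
Base order: Owen had argued that a critic announced that the student had filed which trophy after the meeting.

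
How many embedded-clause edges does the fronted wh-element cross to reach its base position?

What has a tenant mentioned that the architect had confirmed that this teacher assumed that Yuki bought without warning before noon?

3

"what" is extracted from the object of "bought".
Boundaries crossed, outermost first: [that], [that], [that] — 3 in total.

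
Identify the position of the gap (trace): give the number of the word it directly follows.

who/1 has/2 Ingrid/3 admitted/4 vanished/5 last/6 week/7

4

The displaced element is "who" (word 1).
It is linked across 1 clause boundary (Ø).
It functions as the subject of "vanished", so the gap sits immediately after word 4 ("admitted").
Base order: Ingrid has admitted that who vanished last week.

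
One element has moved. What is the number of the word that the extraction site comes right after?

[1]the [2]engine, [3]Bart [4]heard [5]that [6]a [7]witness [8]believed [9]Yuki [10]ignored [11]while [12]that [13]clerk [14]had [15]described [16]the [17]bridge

The displaced element is "the engine" (word 2).
It is linked across 2 clause boundaries (that → Ø).
It functions as the direct object of "ignored", so the gap sits immediately after word 10 ("ignored").
Base order: Bart heard that a witness believed Yuki ignored the engine while that clerk had described the bridge.

10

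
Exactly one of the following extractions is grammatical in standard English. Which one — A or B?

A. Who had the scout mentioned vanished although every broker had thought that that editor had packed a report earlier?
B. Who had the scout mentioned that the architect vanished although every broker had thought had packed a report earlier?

A

In B, the wh-phrase is extracted from inside an adjunct island (introduced by "although"), which blocks movement.
In A, the extraction path crosses only that-complement boundaries, which are transparent.
So A is grammatical.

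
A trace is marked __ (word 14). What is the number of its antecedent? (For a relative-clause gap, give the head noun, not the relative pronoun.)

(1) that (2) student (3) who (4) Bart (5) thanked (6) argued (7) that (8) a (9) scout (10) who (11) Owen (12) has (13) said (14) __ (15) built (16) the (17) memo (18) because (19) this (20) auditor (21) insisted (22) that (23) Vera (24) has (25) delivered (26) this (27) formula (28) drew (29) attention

9

The gap at 14 is the subject of "built", inside a relative clause.
The relative pronoun is "who" (word 10); it is bound by the head noun immediately before it.
Its filler is the head noun "scout", at word 9.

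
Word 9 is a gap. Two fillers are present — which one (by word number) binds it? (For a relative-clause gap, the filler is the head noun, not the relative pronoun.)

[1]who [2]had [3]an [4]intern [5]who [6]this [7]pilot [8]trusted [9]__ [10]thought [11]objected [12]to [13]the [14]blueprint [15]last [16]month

The marked gap is inside the relative clause, the direct object of "trusted".
Its filler is the head noun "intern" (via "who"), at word 4.
(The other dependency links word 1 to a gap after word 10.)

4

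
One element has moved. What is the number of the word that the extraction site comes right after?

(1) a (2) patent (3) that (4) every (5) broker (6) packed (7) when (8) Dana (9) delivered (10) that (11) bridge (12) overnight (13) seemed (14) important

The displaced element is "a patent" (word 2).
It functions as the direct object of "packed", so the gap sits immediately after word 6 ("packed").
Base order: Every broker packed a patent when Dana delivered that bridge overnight.

6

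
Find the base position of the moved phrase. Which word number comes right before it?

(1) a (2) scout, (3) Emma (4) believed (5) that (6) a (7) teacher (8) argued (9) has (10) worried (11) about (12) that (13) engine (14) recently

8

The displaced element is "a scout" (word 2).
It is linked across 2 clause boundaries (that → Ø).
It functions as the subject of "worried", so the gap sits immediately after word 8 ("argued").
Base order: Emma believed that a teacher argued a scout has worried about that engine recently.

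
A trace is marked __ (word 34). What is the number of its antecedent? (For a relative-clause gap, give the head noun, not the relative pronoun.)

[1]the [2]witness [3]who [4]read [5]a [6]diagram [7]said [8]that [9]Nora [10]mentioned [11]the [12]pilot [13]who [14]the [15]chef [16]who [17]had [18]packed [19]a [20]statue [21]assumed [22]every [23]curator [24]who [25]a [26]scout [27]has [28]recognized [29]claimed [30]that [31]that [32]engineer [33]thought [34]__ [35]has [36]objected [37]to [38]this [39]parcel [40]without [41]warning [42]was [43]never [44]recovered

12

The gap at 34 is the subject of "objected", inside a relative clause.
The relative pronoun is "who" (word 13); it is bound by the head noun immediately before it.
Its filler is the head noun "pilot", at word 12.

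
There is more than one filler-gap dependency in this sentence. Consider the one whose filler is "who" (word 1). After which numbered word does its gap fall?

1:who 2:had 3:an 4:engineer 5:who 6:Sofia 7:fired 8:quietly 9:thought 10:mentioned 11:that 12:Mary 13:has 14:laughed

The displaced element is "who" (word 1).
It is linked across 1 clause boundary (Ø).
It functions as the subject of "mentioned", so the gap sits immediately after word 9 ("thought").
Base order: An engineer who Sofia fired quietly had thought that who mentioned that Mary has laughed.

9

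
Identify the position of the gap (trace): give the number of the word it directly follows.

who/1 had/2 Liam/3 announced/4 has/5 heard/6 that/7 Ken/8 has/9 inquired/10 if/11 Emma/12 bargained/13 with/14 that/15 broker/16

The displaced element is "who" (word 1).
It is linked across 1 clause boundary (Ø).
It functions as the subject of "heard", so the gap sits immediately after word 4 ("announced").
Base order: Liam had announced that who has heard that Ken has inquired if Emma bargained with that broker.

4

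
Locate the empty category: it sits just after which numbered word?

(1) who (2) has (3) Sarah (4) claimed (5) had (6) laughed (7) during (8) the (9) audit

The displaced element is "who" (word 1).
It is linked across 1 clause boundary (Ø).
It functions as the subject of "laughed", so the gap sits immediately after word 4 ("claimed").
Base order: Sarah has claimed that who had laughed during the audit.

4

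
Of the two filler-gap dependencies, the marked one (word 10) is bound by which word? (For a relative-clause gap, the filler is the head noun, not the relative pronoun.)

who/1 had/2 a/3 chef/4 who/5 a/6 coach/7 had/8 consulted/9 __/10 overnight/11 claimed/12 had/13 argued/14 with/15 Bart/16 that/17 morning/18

4

The marked gap is inside the relative clause, the direct object of "consulted".
Its filler is the head noun "chef" (via "who"), at word 4.
(The other dependency links word 1 to a gap after word 12.)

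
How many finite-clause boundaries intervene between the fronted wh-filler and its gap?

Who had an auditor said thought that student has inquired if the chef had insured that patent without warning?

1

"who" is extracted from the subject of "thought".
Boundaries crossed, outermost first: [Ø] — 1 in total.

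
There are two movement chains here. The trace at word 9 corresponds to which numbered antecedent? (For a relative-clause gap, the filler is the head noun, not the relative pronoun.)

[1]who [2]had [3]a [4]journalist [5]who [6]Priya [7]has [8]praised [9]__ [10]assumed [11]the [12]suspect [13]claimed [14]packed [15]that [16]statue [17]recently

4

The marked gap is inside the relative clause, the direct object of "praised".
Its filler is the head noun "journalist" (via "who"), at word 4.
(The other dependency links word 1 to a gap after word 13.)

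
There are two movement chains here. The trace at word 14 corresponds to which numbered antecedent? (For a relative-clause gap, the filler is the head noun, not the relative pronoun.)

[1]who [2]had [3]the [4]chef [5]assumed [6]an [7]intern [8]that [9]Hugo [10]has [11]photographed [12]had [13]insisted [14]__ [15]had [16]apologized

The marked gap is the subject of "apologized".
Its filler is the fronted wh-phrase "who", at word 1.
(The other dependency links word 7 to a gap after word 11.)

1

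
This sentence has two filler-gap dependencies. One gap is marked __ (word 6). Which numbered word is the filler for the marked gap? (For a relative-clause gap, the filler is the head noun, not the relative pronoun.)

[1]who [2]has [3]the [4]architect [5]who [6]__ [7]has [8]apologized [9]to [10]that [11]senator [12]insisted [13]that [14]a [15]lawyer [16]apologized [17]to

The marked gap is inside the relative clause, the subject of "apologized".
Its filler is the head noun "architect" (via "who"), at word 4.
(The other dependency links word 1 to a gap after word 17.)

4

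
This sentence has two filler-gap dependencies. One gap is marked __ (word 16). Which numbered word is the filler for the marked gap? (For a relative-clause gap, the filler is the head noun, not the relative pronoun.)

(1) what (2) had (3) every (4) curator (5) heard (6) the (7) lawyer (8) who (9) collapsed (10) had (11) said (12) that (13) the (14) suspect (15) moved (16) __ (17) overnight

1

The marked gap is the direct object of "moved".
Its filler is the fronted wh-phrase "what", at word 1.
(The other dependency links word 7 to a gap after word 8.)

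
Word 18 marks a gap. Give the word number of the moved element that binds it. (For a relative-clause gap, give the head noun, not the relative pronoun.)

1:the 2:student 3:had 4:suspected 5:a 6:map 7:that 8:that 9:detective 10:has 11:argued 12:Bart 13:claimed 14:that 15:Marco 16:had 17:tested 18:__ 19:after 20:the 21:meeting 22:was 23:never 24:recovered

The gap at 18 is the object of "tested", inside a relative clause.
The relative pronoun is "that" (word 7); it is bound by the head noun immediately before it.
Its filler is the head noun "map", at word 6.

6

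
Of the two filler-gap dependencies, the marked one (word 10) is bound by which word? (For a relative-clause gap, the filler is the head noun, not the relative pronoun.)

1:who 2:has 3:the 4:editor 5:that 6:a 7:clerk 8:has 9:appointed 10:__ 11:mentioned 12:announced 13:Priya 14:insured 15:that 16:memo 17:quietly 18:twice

4

The marked gap is inside the relative clause, the direct object of "appointed".
Its filler is the head noun "editor" (via "that"), at word 4.
(The other dependency links word 1 to a gap after word 11.)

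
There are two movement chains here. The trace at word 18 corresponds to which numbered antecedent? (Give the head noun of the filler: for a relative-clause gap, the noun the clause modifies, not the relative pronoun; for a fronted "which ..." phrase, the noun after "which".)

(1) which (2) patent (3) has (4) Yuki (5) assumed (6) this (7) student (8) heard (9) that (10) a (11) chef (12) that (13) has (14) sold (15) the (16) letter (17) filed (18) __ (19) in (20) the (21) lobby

2

The marked gap is the direct object of "filed".
Its filler is the fronted wh-phrase "which patent", at word 2.
(The other dependency links word 11 to a gap after word 12.)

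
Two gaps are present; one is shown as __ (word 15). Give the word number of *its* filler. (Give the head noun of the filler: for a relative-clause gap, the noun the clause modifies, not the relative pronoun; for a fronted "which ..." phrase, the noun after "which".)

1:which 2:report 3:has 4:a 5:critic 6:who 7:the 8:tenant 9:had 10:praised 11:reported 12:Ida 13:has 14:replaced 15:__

The marked gap is the direct object of "replaced".
Its filler is the fronted wh-phrase "which report", at word 2.
(The other dependency links word 5 to a gap after word 10.)

2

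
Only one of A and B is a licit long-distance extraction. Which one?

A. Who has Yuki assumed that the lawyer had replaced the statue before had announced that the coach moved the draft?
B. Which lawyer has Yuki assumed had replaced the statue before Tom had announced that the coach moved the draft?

B

In A, the wh-phrase is extracted from inside an adjunct island (introduced by "before"), which blocks movement.
In B, the extraction path crosses only that-complement boundaries, which are transparent.
So B is grammatical.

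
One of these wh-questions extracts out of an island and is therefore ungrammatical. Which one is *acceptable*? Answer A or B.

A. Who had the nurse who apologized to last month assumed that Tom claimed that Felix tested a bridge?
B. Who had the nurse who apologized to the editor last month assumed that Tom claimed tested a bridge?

B

In A, the wh-phrase is extracted from inside a complex-NP island (relative clause) (introduced by "who"), which blocks movement.
In B, the extraction path crosses only that-complement boundaries, which are transparent.
So B is grammatical.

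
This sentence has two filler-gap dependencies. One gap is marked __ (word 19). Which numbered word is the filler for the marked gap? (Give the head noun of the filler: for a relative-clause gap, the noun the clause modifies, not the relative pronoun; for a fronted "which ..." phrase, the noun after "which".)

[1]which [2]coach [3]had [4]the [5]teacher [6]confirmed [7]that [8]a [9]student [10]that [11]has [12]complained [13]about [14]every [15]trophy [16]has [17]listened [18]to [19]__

2

The marked gap is the object of the preposition "to" of "listened".
Its filler is the fronted wh-phrase "which coach", at word 2.
(The other dependency links word 9 to a gap after word 10.)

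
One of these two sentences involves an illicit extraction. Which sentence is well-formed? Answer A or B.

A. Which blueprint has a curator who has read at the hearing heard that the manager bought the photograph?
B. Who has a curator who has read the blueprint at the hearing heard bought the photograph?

In A, the wh-phrase is extracted from inside a complex-NP island (relative clause) (introduced by "who"), which blocks movement.
In B, the extraction path crosses only that-complement boundaries, which are transparent.
So B is grammatical.

B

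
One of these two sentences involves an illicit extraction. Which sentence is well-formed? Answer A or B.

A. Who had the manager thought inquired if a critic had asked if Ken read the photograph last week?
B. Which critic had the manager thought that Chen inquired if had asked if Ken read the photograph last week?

In B, the wh-phrase is extracted from inside a wh-island (introduced by "if"), which blocks movement.
In A, the extraction path crosses only that-complement boundaries, which are transparent.
So A is grammatical.

A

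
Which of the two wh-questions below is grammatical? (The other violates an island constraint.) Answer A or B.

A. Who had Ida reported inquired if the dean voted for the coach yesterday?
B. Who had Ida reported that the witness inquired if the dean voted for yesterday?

A

In B, the wh-phrase is extracted from inside a wh-island (introduced by "if"), which blocks movement.
In A, the extraction path crosses only that-complement boundaries, which are transparent.
So A is grammatical.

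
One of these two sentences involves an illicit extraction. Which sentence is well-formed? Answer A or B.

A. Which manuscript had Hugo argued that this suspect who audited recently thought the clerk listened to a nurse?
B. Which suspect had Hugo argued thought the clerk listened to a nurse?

B

In A, the wh-phrase is extracted from inside a complex-NP island (relative clause) (introduced by "who"), which blocks movement.
In B, the extraction path crosses only that-complement boundaries, which are transparent.
So B is grammatical.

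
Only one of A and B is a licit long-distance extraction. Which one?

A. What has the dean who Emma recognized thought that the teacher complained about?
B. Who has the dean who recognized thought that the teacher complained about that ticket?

In B, the wh-phrase is extracted from inside a complex-NP island (relative clause) (introduced by "who"), which blocks movement.
In A, the extraction path crosses only that-complement boundaries, which are transparent.
So A is grammatical.

A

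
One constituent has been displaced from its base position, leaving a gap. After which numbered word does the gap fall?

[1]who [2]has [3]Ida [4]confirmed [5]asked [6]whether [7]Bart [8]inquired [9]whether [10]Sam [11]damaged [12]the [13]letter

4

The displaced element is "who" (word 1).
It is linked across 1 clause boundary (Ø).
It functions as the subject of "asked", so the gap sits immediately after word 4 ("confirmed").
Base order: Ida has confirmed who asked whether Bart inquired whether Sam damaged the letter.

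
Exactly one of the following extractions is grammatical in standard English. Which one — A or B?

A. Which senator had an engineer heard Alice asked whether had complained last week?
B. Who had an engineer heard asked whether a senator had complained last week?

B

In A, the wh-phrase is extracted from inside a wh-island (introduced by "whether"), which blocks movement.
In B, the extraction path crosses only that-complement boundaries, which are transparent.
So B is grammatical.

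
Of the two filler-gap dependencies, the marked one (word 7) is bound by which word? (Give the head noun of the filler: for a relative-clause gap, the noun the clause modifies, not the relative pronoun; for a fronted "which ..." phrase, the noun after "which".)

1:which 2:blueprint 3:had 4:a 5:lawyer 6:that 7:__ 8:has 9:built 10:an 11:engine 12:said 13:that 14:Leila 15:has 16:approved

5

The marked gap is inside the relative clause, the subject of "built".
Its filler is the head noun "lawyer" (via "that"), at word 5.
(The other dependency links word 2 to a gap after word 16.)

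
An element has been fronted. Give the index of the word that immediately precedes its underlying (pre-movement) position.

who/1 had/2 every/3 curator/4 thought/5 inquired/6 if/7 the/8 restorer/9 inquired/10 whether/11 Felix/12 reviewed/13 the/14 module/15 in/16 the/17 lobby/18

The displaced element is "who" (word 1).
It is linked across 1 clause boundary (Ø).
It functions as the subject of "inquired", so the gap sits immediately after word 5 ("thought").
Base order: Every curator had thought that who inquired if the restorer inquired whether Felix reviewed the module in the lobby.

5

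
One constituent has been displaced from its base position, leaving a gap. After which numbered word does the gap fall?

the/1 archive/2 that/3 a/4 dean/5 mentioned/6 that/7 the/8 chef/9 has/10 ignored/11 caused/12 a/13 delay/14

11

The displaced element is "the archive" (word 2).
It is linked across 1 clause boundary (that).
It functions as the direct object of "ignored", so the gap sits immediately after word 11 ("ignored").
Base order: A dean mentioned that the chef has ignored the archive.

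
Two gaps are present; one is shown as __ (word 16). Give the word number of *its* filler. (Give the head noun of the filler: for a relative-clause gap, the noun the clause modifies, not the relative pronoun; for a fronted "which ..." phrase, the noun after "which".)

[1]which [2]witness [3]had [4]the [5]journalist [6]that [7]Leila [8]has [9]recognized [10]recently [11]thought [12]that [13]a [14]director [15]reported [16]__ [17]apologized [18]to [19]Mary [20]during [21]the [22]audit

The marked gap is the subject of "apologized".
Its filler is the fronted wh-phrase "which witness", at word 2.
(The other dependency links word 5 to a gap after word 9.)

2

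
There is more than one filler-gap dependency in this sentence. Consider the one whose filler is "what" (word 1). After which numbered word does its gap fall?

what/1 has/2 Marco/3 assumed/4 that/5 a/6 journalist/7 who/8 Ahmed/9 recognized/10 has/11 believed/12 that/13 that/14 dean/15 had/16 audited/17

17

The displaced element is "what" (word 1).
It is linked across 2 clause boundaries (that → that).
It functions as the direct object of "audited", so the gap sits immediately after word 17 ("audited").
Base order: Marco has assumed that a journalist who Ahmed recognized has believed that that dean had audited what.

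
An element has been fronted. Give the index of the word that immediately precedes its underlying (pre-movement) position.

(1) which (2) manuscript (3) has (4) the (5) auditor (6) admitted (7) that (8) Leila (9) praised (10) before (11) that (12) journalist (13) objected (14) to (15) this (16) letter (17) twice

The displaced element is "which manuscript" (word 2).
It is linked across 1 clause boundary (that).
It functions as the direct object of "praised", so the gap sits immediately after word 9 ("praised").
Base order: The auditor has admitted that Leila praised which manuscript before that journalist objected to this letter twice.

9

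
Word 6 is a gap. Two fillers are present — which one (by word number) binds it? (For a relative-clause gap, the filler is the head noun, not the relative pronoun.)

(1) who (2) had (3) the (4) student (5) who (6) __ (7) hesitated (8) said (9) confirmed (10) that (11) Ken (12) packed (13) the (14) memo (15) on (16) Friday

The marked gap is inside the relative clause, the subject of "hesitated".
Its filler is the head noun "student" (via "who"), at word 4.
(The other dependency links word 1 to a gap after word 8.)

4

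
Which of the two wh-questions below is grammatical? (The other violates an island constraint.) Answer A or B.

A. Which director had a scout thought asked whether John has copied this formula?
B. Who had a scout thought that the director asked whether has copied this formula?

In B, the wh-phrase is extracted from inside a wh-island (introduced by "whether"), which blocks movement.
In A, the extraction path crosses only that-complement boundaries, which are transparent.
So A is grammatical.

A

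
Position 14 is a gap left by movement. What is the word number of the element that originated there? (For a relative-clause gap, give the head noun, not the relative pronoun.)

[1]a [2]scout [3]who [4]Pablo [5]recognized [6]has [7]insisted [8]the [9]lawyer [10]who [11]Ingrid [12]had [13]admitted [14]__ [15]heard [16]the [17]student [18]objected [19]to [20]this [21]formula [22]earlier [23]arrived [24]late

9

The gap at 14 is the subject of "heard", inside a relative clause.
The relative pronoun is "who" (word 10); it is bound by the head noun immediately before it.
Its filler is the head noun "lawyer", at word 9.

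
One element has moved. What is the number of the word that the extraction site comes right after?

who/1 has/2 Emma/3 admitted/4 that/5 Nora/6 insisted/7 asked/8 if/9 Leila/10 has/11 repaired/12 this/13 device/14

7

The displaced element is "who" (word 1).
It is linked across 2 clause boundaries (that → Ø).
It functions as the subject of "asked", so the gap sits immediately after word 7 ("insisted").
Base order: Emma has admitted that Nora insisted that who asked if Leila has repaired this device.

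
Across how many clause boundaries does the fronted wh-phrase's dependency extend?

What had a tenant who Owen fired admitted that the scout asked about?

1

"what" is extracted from the PP object of "asked".
Boundaries crossed, outermost first: [that] — 1 in total.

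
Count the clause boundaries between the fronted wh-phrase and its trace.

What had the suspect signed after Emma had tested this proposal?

0

"what" originates inside the matrix clause — no clause boundary is crossed.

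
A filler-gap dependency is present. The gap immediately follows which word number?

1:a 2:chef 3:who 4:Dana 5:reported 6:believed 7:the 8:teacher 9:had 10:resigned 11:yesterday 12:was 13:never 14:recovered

5

The displaced element is "a chef" (word 2).
It is linked across 1 clause boundary (Ø).
It functions as the subject of "believed", so the gap sits immediately after word 5 ("reported").
Base order: Dana reported that a chef believed the teacher had resigned yesterday.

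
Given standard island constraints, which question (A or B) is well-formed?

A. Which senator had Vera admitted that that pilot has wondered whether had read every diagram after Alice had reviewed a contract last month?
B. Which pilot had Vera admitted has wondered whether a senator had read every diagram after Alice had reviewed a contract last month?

In A, the wh-phrase is extracted from inside a wh-island (introduced by "whether"), which blocks movement.
In B, the extraction path crosses only that-complement boundaries, which are transparent.
So B is grammatical.

B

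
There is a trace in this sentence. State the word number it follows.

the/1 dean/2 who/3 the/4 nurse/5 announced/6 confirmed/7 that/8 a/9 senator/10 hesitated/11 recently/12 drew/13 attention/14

6

The displaced element is "the dean" (word 2).
It is linked across 1 clause boundary (Ø).
It functions as the subject of "confirmed", so the gap sits immediately after word 6 ("announced").
Base order: The nurse announced that the dean confirmed that a senator hesitated recently.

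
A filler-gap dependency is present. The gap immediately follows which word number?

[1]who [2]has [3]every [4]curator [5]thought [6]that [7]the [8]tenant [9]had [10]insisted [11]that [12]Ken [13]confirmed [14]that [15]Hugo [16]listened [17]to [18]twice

17

The displaced element is "who" (word 1).
It is linked across 3 clause boundaries (that → that → that).
It functions as the object of the preposition "to" of "listened", so the gap sits immediately after word 17 ("to").
Base order: Every curator has thought that the tenant had insisted that Ken confirmed that Hugo listened to who twice.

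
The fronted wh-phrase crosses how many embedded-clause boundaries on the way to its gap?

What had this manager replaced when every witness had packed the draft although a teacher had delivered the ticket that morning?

"what" originates inside the matrix clause — no clause boundary is crossed.

0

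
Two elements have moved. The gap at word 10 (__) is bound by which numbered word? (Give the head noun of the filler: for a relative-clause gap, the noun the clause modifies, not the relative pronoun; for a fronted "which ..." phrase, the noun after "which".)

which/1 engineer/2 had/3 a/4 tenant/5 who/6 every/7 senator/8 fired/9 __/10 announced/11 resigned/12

The marked gap is inside the relative clause, the direct object of "fired".
Its filler is the head noun "tenant" (via "who"), at word 5.
(The other dependency links word 2 to a gap after word 11.)

5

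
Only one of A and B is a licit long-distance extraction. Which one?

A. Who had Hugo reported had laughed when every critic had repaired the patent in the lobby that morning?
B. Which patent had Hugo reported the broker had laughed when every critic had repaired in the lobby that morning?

A

In B, the wh-phrase is extracted from inside an adjunct island (introduced by "when"), which blocks movement.
In A, the extraction path crosses only that-complement boundaries, which are transparent.
So A is grammatical.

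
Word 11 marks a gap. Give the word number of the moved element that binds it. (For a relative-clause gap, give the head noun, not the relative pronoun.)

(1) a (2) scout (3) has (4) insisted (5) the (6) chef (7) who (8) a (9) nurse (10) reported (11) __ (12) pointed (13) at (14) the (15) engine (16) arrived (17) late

6

The gap at 11 is the subject of "pointed", inside a relative clause.
The relative pronoun is "who" (word 7); it is bound by the head noun immediately before it.
Its filler is the head noun "chef", at word 6.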